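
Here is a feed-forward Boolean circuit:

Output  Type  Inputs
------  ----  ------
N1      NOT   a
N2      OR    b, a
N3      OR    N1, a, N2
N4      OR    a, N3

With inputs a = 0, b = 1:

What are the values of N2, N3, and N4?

N1 = NOT a = NOT 0 = 1
N2 = b OR a = 1 OR 0 = 1
N3 = N1 OR a OR N2 = 1 OR 0 OR 1 = 1
N4 = a OR N3 = 0 OR 1 = 1

N2 = 1; N3 = 1; N4 = 1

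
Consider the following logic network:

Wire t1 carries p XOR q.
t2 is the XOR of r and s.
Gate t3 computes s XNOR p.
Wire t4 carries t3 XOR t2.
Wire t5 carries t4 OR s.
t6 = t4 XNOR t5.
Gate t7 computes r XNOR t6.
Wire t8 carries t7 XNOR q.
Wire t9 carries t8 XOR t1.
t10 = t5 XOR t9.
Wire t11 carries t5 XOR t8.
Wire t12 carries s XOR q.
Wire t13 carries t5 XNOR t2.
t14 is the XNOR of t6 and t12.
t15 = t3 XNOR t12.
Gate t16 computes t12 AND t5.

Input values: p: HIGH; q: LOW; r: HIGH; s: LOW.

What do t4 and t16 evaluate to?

t4 = HIGH  t16 = LOW

t2 = r XOR s = HIGH XOR LOW = HIGH
t3 = s XNOR p = LOW XNOR HIGH = LOW
t4 = t3 XOR t2 = LOW XOR HIGH = HIGH
t5 = t4 OR s = HIGH OR LOW = HIGH
t12 = s XOR q = LOW XOR LOW = LOW
t16 = t12 AND t5 = LOW AND HIGH = LOW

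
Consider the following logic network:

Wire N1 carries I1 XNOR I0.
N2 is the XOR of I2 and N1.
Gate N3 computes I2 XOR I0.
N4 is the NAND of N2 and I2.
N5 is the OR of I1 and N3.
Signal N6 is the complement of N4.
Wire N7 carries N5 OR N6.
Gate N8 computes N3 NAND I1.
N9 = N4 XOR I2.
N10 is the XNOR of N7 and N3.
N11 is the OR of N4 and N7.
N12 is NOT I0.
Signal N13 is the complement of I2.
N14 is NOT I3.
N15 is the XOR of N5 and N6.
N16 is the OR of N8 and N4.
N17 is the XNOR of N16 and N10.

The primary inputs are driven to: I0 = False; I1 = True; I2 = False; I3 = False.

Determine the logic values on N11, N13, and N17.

N1 = I1 XNOR I0 = True XNOR False = False
N2 = I2 XOR N1 = False XOR False = False
N3 = I2 XOR I0 = False XOR False = False
N4 = N2 NAND I2 = False NAND False = True
N5 = I1 OR N3 = True OR False = True
N6 = NOT N4 = NOT True = False
N7 = N5 OR N6 = True OR False = True
N8 = N3 NAND I1 = False NAND True = True
N10 = N7 XNOR N3 = True XNOR False = False
N11 = N4 OR N7 = True OR True = True
N13 = NOT I2 = NOT False = True
N16 = N8 OR N4 = True OR True = True
N17 = N16 XNOR N10 = True XNOR False = False

N11 = True  N13 = True  N17 = False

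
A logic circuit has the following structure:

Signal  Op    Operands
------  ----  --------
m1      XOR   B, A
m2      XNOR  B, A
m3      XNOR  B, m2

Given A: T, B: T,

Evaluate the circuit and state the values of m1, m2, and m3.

m1 = F; m2 = T; m3 = T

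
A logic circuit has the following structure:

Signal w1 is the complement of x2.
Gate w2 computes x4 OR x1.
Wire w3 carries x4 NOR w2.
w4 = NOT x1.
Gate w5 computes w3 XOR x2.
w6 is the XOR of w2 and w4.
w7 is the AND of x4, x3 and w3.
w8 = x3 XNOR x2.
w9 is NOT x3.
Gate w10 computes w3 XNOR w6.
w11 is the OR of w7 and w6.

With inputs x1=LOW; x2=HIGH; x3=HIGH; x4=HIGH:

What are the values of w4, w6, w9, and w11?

w2 = x4 OR x1 = HIGH OR LOW = HIGH
w3 = x4 NOR w2 = HIGH NOR HIGH = LOW
w4 = NOT x1 = NOT LOW = HIGH
w6 = w2 XOR w4 = HIGH XOR HIGH = LOW
w7 = x4 AND x3 AND w3 = HIGH AND HIGH AND LOW = LOW
w9 = NOT x3 = NOT HIGH = LOW
w11 = w7 OR w6 = LOW OR LOW = LOW

w4 = HIGH, w6 = LOW, w9 = LOW, w11 = LOW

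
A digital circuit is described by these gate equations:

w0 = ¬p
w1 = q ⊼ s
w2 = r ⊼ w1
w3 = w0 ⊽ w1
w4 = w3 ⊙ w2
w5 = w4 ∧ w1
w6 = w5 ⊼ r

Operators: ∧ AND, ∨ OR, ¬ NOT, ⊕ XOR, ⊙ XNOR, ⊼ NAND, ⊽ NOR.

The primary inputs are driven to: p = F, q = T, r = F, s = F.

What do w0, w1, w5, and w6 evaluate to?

w0 = T, w1 = T, w5 = F, w6 = T

w0 = NOT p = NOT F = T
w1 = q NAND s = T NAND F = T
w2 = r NAND w1 = F NAND T = T
w3 = w0 NOR w1 = T NOR T = F
w4 = w3 XNOR w2 = F XNOR T = F
w5 = w4 AND w1 = F AND T = F
w6 = w5 NAND r = F NAND F = T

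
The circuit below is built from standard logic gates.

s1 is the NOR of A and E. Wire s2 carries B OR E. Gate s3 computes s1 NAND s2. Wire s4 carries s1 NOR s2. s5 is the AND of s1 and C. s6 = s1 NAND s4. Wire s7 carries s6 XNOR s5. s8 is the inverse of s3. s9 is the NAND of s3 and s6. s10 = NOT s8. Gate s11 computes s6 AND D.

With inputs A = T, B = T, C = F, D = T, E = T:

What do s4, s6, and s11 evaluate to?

s1 = A NOR E = T NOR T = F
s2 = B OR E = T OR T = T
s4 = s1 NOR s2 = F NOR T = F
s6 = s1 NAND s4 = F NAND F = T
s11 = s6 AND D = T AND T = T

s4 = F; s6 = T; s11 = T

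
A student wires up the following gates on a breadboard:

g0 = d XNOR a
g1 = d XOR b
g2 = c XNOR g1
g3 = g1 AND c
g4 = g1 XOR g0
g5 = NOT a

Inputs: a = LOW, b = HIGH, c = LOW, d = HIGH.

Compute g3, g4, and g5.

g3 = LOW; g4 = LOW; g5 = HIGH

g0 = d XNOR a = HIGH XNOR LOW = LOW
g1 = d XOR b = HIGH XOR HIGH = LOW
g3 = g1 AND c = LOW AND LOW = LOW
g4 = g1 XOR g0 = LOW XOR LOW = LOW
g5 = NOT a = NOT LOW = HIGH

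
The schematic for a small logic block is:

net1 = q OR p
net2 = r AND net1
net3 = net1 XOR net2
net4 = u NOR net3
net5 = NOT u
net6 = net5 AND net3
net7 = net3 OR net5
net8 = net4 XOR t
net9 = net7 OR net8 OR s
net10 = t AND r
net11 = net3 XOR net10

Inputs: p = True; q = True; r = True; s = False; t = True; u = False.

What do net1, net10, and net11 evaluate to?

net1 = True, net10 = True, net11 = True

net1 = q OR p = True OR True = True
net2 = r AND net1 = True AND True = True
net3 = net1 XOR net2 = True XOR True = False
net10 = t AND r = True AND True = True
net11 = net3 XOR net10 = False XOR True = True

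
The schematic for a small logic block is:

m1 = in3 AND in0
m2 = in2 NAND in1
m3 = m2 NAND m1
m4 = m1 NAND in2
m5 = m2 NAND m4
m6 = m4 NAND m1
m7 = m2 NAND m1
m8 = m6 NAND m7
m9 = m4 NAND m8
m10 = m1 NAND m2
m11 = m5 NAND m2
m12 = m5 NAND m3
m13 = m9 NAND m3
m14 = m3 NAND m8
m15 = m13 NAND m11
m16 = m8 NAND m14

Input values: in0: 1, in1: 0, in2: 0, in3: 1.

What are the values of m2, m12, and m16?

m2 = 1, m12 = 1, m16 = 0

m1 = in3 AND in0 = 1 AND 1 = 1
m2 = in2 NAND in1 = 0 NAND 0 = 1
m3 = m2 NAND m1 = 1 NAND 1 = 0
m4 = m1 NAND in2 = 1 NAND 0 = 1
m5 = m2 NAND m4 = 1 NAND 1 = 0
m6 = m4 NAND m1 = 1 NAND 1 = 0
m7 = m2 NAND m1 = 1 NAND 1 = 0
m8 = m6 NAND m7 = 0 NAND 0 = 1
m12 = m5 NAND m3 = 0 NAND 0 = 1
m14 = m3 NAND m8 = 0 NAND 1 = 1
m16 = m8 NAND m14 = 1 NAND 1 = 0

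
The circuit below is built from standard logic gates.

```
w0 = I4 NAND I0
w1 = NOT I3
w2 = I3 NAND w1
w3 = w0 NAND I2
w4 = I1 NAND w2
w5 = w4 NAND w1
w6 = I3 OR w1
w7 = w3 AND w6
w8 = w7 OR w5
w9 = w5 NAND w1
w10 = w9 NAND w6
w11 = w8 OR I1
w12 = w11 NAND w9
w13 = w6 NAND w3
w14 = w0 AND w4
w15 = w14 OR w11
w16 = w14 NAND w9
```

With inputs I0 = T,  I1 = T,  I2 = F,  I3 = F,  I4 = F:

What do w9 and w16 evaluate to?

w0 = I4 NAND I0 = F NAND T = T
w1 = NOT I3 = NOT F = T
w2 = I3 NAND w1 = F NAND T = T
w4 = I1 NAND w2 = T NAND T = F
w5 = w4 NAND w1 = F NAND T = T
w9 = w5 NAND w1 = T NAND T = F
w14 = w0 AND w4 = T AND F = F
w16 = w14 NAND w9 = F NAND F = T

w9 = F; w16 = T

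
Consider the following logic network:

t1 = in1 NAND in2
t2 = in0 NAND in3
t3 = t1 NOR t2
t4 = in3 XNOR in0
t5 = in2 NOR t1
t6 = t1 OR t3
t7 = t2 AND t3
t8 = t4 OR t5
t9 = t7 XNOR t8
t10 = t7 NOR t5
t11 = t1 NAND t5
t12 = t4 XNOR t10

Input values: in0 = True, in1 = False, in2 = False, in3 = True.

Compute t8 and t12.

t1 = in1 NAND in2 = False NAND False = True
t2 = in0 NAND in3 = True NAND True = False
t3 = t1 NOR t2 = True NOR False = False
t4 = in3 XNOR in0 = True XNOR True = True
t5 = in2 NOR t1 = False NOR True = False
t7 = t2 AND t3 = False AND False = False
t8 = t4 OR t5 = True OR False = True
t10 = t7 NOR t5 = False NOR False = True
t12 = t4 XNOR t10 = True XNOR True = True

t8 = True, t12 = True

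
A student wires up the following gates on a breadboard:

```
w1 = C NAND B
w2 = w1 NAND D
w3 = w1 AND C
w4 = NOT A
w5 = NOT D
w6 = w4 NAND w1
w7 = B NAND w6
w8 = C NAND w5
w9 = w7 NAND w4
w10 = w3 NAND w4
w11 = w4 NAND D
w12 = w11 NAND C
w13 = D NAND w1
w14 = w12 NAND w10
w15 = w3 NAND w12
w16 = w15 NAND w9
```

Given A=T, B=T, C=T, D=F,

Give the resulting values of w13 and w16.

w1 = C NAND B = T NAND T = F
w3 = w1 AND C = F AND T = F
w4 = NOT A = NOT T = F
w6 = w4 NAND w1 = F NAND F = T
w7 = B NAND w6 = T NAND T = F
w9 = w7 NAND w4 = F NAND F = T
w11 = w4 NAND D = F NAND F = T
w12 = w11 NAND C = T NAND T = F
w13 = D NAND w1 = F NAND F = T
w15 = w3 NAND w12 = F NAND F = T
w16 = w15 NAND w9 = T NAND T = F

w13 = T; w16 = F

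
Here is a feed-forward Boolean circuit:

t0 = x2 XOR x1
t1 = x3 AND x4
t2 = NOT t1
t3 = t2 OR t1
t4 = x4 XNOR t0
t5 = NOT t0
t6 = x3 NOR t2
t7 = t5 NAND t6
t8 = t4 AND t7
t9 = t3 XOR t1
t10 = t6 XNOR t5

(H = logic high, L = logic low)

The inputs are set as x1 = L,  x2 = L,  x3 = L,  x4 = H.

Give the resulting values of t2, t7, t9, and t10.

t0 = x2 XOR x1 = L XOR L = L
t1 = x3 AND x4 = L AND H = L
t2 = NOT t1 = NOT L = H
t3 = t2 OR t1 = H OR L = H
t5 = NOT t0 = NOT L = H
t6 = x3 NOR t2 = L NOR H = L
t7 = t5 NAND t6 = H NAND L = H
t9 = t3 XOR t1 = H XOR L = H
t10 = t6 XNOR t5 = L XNOR H = L

t2 = H, t7 = H, t9 = H, t10 = L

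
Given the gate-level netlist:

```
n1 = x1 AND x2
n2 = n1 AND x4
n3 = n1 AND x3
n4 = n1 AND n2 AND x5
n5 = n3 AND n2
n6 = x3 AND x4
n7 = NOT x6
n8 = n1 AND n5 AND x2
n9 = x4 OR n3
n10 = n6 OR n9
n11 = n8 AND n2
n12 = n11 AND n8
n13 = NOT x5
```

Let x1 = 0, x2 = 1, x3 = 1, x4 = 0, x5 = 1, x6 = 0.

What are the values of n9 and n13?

n1 = x1 AND x2 = 0 AND 1 = 0
n3 = n1 AND x3 = 0 AND 1 = 0
n9 = x4 OR n3 = 0 OR 0 = 0
n13 = NOT x5 = NOT 1 = 0

n9 = 0  n13 = 0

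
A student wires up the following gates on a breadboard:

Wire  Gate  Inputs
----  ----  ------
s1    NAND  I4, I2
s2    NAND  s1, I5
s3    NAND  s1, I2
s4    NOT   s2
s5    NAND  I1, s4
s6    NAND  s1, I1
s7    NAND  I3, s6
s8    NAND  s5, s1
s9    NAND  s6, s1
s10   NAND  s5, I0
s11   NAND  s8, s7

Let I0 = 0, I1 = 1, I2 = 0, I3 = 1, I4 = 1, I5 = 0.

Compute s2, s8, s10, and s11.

s1 = I4 NAND I2 = 1 NAND 0 = 1
s2 = s1 NAND I5 = 1 NAND 0 = 1
s4 = NOT s2 = NOT 1 = 0
s5 = I1 NAND s4 = 1 NAND 0 = 1
s6 = s1 NAND I1 = 1 NAND 1 = 0
s7 = I3 NAND s6 = 1 NAND 0 = 1
s8 = s5 NAND s1 = 1 NAND 1 = 0
s10 = s5 NAND I0 = 1 NAND 0 = 1
s11 = s8 NAND s7 = 0 NAND 1 = 1

s2 = 1, s8 = 0, s10 = 1, s11 = 1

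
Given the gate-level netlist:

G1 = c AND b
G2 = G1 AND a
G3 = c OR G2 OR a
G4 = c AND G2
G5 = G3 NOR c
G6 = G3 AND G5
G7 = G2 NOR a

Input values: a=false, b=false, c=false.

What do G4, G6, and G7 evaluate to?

G1 = c AND b = false AND false = false
G2 = G1 AND a = false AND false = false
G3 = c OR G2 OR a = false OR false OR false = false
G4 = c AND G2 = false AND false = false
G5 = G3 NOR c = false NOR false = true
G6 = G3 AND G5 = false AND true = false
G7 = G2 NOR a = false NOR false = true

G4 = false; G6 = false; G7 = true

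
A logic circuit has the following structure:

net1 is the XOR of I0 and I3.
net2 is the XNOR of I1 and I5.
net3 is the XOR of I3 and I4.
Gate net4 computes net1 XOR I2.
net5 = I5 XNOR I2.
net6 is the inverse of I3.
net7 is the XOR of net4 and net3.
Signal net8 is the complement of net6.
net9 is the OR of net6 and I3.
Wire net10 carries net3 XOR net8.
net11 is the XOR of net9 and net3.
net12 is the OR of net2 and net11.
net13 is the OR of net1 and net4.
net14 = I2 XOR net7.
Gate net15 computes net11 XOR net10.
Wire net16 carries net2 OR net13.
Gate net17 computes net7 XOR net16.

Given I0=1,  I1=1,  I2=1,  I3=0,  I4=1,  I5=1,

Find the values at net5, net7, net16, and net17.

net5 = 1, net7 = 1, net16 = 1, net17 = 0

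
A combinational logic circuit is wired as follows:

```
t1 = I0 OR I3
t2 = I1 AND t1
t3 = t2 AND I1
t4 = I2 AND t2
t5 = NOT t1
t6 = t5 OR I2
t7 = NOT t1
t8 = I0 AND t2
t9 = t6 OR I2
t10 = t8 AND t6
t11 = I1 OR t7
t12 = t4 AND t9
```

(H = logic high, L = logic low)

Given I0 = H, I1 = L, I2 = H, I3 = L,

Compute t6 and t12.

t6 = H, t12 = L

t1 = I0 OR I3 = H OR L = H
t2 = I1 AND t1 = L AND H = L
t4 = I2 AND t2 = H AND L = L
t5 = NOT t1 = NOT H = L
t6 = t5 OR I2 = L OR H = H
t9 = t6 OR I2 = H OR H = H
t12 = t4 AND t9 = L AND H = L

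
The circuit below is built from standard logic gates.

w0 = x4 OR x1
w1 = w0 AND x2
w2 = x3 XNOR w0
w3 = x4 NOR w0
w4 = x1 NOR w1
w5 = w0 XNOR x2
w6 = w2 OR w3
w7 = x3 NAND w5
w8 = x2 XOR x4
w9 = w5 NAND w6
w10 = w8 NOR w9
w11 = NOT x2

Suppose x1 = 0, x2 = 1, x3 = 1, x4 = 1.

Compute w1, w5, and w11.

w1 = 1, w5 = 1, w11 = 0

w0 = x4 OR x1 = 1 OR 0 = 1
w1 = w0 AND x2 = 1 AND 1 = 1
w5 = w0 XNOR x2 = 1 XNOR 1 = 1
w11 = NOT x2 = NOT 1 = 0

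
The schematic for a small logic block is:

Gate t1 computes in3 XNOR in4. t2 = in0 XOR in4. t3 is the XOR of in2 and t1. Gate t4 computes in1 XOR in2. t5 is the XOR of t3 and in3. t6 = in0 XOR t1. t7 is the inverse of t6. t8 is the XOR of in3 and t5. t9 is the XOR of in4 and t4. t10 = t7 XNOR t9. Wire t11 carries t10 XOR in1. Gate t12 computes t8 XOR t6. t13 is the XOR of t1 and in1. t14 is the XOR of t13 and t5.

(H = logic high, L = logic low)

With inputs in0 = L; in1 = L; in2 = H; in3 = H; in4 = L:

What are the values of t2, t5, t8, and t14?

t2 = L, t5 = L, t8 = H, t14 = L

t1 = in3 XNOR in4 = H XNOR L = L
t2 = in0 XOR in4 = L XOR L = L
t3 = in2 XOR t1 = H XOR L = H
t5 = t3 XOR in3 = H XOR H = L
t8 = in3 XOR t5 = H XOR L = H
t13 = t1 XOR in1 = L XOR L = L
t14 = t13 XOR t5 = L XOR L = L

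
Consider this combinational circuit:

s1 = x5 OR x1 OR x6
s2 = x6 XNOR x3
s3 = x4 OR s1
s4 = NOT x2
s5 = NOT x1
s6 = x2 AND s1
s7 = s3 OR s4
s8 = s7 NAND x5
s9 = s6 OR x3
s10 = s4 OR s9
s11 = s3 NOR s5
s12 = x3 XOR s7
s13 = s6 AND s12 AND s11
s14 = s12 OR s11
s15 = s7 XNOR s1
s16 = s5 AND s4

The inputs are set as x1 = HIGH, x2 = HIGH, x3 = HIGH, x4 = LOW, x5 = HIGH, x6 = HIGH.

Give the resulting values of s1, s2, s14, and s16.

s1 = HIGH; s2 = HIGH; s14 = LOW; s16 = LOW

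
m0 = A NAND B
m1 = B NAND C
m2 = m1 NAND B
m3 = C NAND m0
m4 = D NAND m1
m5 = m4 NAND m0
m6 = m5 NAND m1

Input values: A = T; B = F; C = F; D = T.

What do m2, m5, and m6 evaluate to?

m2 = T, m5 = T, m6 = F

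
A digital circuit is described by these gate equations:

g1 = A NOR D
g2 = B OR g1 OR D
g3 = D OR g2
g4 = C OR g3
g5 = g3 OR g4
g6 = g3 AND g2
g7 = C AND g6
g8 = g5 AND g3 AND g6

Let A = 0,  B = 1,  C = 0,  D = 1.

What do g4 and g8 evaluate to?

g1 = A NOR D = 0 NOR 1 = 0
g2 = B OR g1 OR D = 1 OR 0 OR 1 = 1
g3 = D OR g2 = 1 OR 1 = 1
g4 = C OR g3 = 0 OR 1 = 1
g5 = g3 OR g4 = 1 OR 1 = 1
g6 = g3 AND g2 = 1 AND 1 = 1
g8 = g5 AND g3 AND g6 = 1 AND 1 AND 1 = 1

g4 = 1, g8 = 1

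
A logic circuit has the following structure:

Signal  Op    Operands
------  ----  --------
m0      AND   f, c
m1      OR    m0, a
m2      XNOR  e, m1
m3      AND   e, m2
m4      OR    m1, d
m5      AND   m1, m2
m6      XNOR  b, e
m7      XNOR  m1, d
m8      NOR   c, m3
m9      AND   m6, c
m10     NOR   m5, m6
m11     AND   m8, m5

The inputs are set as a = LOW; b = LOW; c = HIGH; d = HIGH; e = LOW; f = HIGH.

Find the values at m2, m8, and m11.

m2 = LOW, m8 = LOW, m11 = LOW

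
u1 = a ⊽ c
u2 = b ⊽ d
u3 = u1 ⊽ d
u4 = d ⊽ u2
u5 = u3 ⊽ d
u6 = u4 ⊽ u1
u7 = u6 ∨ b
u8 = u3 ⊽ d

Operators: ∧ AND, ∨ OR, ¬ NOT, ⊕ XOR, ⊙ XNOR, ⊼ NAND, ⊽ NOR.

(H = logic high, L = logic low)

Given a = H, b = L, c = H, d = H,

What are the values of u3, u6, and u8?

u1 = a NOR c = H NOR H = L
u2 = b NOR d = L NOR H = L
u3 = u1 NOR d = L NOR H = L
u4 = d NOR u2 = H NOR L = L
u6 = u4 NOR u1 = L NOR L = H
u8 = u3 NOR d = L NOR H = L

u3 = L, u6 = H, u8 = L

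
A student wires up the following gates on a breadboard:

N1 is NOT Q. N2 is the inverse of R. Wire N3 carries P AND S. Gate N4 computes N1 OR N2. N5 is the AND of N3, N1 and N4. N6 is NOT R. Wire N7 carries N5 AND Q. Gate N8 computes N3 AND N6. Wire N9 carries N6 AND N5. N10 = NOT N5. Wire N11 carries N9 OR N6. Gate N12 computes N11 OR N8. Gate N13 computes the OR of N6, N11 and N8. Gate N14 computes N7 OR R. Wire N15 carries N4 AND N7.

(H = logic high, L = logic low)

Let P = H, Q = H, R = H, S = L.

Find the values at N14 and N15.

N1 = NOT Q = NOT H = L
N2 = NOT R = NOT H = L
N3 = P AND S = H AND L = L
N4 = N1 OR N2 = L OR L = L
N5 = N3 AND N1 AND N4 = L AND L AND L = L
N7 = N5 AND Q = L AND H = L
N14 = N7 OR R = L OR H = H
N15 = N4 AND N7 = L AND L = L

N14 = H; N15 = L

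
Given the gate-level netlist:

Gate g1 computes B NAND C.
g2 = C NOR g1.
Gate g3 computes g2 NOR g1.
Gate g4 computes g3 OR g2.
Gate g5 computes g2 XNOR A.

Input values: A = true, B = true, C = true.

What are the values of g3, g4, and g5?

g3 = true; g4 = true; g5 = false

g1 = B NAND C = true NAND true = false
g2 = C NOR g1 = true NOR false = false
g3 = g2 NOR g1 = false NOR false = true
g4 = g3 OR g2 = true OR false = true
g5 = g2 XNOR A = false XNOR true = false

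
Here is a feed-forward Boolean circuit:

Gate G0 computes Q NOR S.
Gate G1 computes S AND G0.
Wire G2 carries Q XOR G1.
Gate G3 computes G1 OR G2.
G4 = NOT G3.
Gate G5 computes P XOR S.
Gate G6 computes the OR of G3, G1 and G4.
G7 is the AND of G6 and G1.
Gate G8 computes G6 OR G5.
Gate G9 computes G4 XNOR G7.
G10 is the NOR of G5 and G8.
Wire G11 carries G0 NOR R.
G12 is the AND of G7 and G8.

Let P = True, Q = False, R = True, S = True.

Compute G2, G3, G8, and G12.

G2 = False, G3 = False, G8 = True, G12 = False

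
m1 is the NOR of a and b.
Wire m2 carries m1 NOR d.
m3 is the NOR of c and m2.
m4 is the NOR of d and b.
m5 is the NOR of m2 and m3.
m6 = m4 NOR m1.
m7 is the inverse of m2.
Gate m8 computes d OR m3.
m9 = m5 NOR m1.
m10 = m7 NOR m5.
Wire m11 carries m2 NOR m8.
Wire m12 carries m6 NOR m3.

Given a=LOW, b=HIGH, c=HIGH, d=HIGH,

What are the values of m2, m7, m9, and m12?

m1 = a NOR b = LOW NOR HIGH = LOW
m2 = m1 NOR d = LOW NOR HIGH = LOW
m3 = c NOR m2 = HIGH NOR LOW = LOW
m4 = d NOR b = HIGH NOR HIGH = LOW
m5 = m2 NOR m3 = LOW NOR LOW = HIGH
m6 = m4 NOR m1 = LOW NOR LOW = HIGH
m7 = NOT m2 = NOT LOW = HIGH
m9 = m5 NOR m1 = HIGH NOR LOW = LOW
m12 = m6 NOR m3 = HIGH NOR LOW = LOW

m2 = LOW, m7 = HIGH, m9 = LOW, m12 = LOW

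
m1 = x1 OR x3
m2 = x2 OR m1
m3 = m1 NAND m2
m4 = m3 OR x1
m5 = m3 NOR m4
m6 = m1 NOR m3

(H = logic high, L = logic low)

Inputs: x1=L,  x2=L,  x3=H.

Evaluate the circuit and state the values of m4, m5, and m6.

m4 = L  m5 = H  m6 = L

m1 = x1 OR x3 = L OR H = H
m2 = x2 OR m1 = L OR H = H
m3 = m1 NAND m2 = H NAND H = L
m4 = m3 OR x1 = L OR L = L
m5 = m3 NOR m4 = L NOR L = H
m6 = m1 NOR m3 = H NOR L = L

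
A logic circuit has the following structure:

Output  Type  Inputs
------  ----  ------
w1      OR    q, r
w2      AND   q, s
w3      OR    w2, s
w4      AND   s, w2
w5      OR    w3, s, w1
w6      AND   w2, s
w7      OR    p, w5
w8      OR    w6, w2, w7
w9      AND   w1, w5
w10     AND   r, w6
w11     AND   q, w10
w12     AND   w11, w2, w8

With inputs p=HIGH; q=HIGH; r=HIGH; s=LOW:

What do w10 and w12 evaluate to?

w10 = LOW, w12 = LOW

w1 = q OR r = HIGH OR HIGH = HIGH
w2 = q AND s = HIGH AND LOW = LOW
w3 = w2 OR s = LOW OR LOW = LOW
w5 = w3 OR s OR w1 = LOW OR LOW OR HIGH = HIGH
w6 = w2 AND s = LOW AND LOW = LOW
w7 = p OR w5 = HIGH OR HIGH = HIGH
w8 = w6 OR w2 OR w7 = LOW OR LOW OR HIGH = HIGH
w10 = r AND w6 = HIGH AND LOW = LOW
w11 = q AND w10 = HIGH AND LOW = LOW
w12 = w11 AND w2 AND w8 = LOW AND LOW AND HIGH = LOW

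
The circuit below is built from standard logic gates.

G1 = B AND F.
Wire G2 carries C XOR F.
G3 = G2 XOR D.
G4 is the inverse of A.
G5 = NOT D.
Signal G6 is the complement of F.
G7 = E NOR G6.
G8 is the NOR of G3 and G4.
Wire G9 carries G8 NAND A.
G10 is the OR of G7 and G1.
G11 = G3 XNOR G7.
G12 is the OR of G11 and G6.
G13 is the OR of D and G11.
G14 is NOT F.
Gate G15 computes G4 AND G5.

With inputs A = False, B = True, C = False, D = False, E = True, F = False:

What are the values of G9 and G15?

G9 = True  G15 = True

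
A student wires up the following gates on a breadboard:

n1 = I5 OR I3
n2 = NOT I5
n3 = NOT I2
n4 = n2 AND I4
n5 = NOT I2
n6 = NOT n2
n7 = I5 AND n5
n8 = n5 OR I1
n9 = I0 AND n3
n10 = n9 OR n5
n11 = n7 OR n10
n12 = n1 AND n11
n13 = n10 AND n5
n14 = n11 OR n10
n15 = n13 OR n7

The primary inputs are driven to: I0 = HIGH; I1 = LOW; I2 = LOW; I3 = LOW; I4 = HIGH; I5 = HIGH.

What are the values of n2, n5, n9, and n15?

n2 = NOT I5 = NOT HIGH = LOW
n3 = NOT I2 = NOT LOW = HIGH
n5 = NOT I2 = NOT LOW = HIGH
n7 = I5 AND n5 = HIGH AND HIGH = HIGH
n9 = I0 AND n3 = HIGH AND HIGH = HIGH
n10 = n9 OR n5 = HIGH OR HIGH = HIGH
n13 = n10 AND n5 = HIGH AND HIGH = HIGH
n15 = n13 OR n7 = HIGH OR HIGH = HIGH

n2 = LOW  n5 = HIGH  n9 = HIGH  n15 = HIGH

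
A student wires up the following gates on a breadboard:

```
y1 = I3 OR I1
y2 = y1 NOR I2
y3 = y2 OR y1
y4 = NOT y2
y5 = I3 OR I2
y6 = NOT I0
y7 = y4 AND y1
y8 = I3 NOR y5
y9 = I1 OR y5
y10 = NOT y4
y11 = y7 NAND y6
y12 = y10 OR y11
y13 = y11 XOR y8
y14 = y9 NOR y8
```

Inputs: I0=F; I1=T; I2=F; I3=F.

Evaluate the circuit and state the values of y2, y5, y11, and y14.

y1 = I3 OR I1 = F OR T = T
y2 = y1 NOR I2 = T NOR F = F
y4 = NOT y2 = NOT F = T
y5 = I3 OR I2 = F OR F = F
y6 = NOT I0 = NOT F = T
y7 = y4 AND y1 = T AND T = T
y8 = I3 NOR y5 = F NOR F = T
y9 = I1 OR y5 = T OR F = T
y11 = y7 NAND y6 = T NAND T = F
y14 = y9 NOR y8 = T NOR T = F

y2 = F, y5 = F, y11 = F, y14 = F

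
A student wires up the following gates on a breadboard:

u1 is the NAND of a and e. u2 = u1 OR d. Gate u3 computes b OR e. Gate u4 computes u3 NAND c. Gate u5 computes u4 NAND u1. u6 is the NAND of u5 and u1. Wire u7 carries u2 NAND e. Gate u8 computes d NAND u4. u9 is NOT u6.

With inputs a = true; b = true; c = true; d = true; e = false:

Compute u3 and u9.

u3 = true; u9 = true

u1 = a NAND e = true NAND false = true
u3 = b OR e = true OR false = true
u4 = u3 NAND c = true NAND true = false
u5 = u4 NAND u1 = false NAND true = true
u6 = u5 NAND u1 = true NAND true = false
u9 = NOT u6 = NOT false = true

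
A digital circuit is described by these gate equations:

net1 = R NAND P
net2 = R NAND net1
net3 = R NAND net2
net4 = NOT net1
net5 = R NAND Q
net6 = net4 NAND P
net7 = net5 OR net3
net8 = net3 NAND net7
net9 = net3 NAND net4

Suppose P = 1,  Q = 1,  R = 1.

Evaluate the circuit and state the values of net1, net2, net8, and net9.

net1 = 0  net2 = 1  net8 = 1  net9 = 1

net1 = R NAND P = 1 NAND 1 = 0
net2 = R NAND net1 = 1 NAND 0 = 1
net3 = R NAND net2 = 1 NAND 1 = 0
net4 = NOT net1 = NOT 0 = 1
net5 = R NAND Q = 1 NAND 1 = 0
net7 = net5 OR net3 = 0 OR 0 = 0
net8 = net3 NAND net7 = 0 NAND 0 = 1
net9 = net3 NAND net4 = 0 NAND 1 = 1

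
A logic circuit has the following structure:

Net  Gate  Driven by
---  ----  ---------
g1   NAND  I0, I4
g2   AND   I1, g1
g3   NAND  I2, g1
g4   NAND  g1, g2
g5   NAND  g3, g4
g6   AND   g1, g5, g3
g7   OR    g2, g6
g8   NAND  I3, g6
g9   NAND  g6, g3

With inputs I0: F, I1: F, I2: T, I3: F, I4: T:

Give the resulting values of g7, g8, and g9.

g1 = I0 NAND I4 = F NAND T = T
g2 = I1 AND g1 = F AND T = F
g3 = I2 NAND g1 = T NAND T = F
g4 = g1 NAND g2 = T NAND F = T
g5 = g3 NAND g4 = F NAND T = T
g6 = g1 AND g5 AND g3 = T AND T AND F = F
g7 = g2 OR g6 = F OR F = F
g8 = I3 NAND g6 = F NAND F = T
g9 = g6 NAND g3 = F NAND F = T

g7 = F, g8 = T, g9 = T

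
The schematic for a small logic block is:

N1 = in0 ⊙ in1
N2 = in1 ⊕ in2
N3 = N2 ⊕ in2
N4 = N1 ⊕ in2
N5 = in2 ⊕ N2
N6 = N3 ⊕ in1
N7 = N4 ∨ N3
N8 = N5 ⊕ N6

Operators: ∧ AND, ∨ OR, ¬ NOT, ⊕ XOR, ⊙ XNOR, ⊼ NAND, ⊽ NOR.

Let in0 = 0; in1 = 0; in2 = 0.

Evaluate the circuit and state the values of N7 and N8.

N7 = 1, N8 = 0

N1 = in0 XNOR in1 = 0 XNOR 0 = 1
N2 = in1 XOR in2 = 0 XOR 0 = 0
N3 = N2 XOR in2 = 0 XOR 0 = 0
N4 = N1 XOR in2 = 1 XOR 0 = 1
N5 = in2 XOR N2 = 0 XOR 0 = 0
N6 = N3 XOR in1 = 0 XOR 0 = 0
N7 = N4 OR N3 = 1 OR 0 = 1
N8 = N5 XOR N6 = 0 XOR 0 = 0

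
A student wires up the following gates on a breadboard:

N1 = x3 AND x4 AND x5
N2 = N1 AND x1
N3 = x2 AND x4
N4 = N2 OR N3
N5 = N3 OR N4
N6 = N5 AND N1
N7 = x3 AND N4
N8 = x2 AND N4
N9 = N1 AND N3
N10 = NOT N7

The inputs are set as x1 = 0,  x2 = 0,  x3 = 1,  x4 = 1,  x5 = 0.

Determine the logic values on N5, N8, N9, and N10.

N5 = 0, N8 = 0, N9 = 0, N10 = 1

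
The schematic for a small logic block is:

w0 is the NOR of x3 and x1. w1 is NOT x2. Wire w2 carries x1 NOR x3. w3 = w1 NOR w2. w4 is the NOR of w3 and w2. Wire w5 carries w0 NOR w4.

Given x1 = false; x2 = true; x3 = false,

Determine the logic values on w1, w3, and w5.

w1 = false  w3 = false  w5 = false

w0 = x3 NOR x1 = false NOR false = true
w1 = NOT x2 = NOT true = false
w2 = x1 NOR x3 = false NOR false = true
w3 = w1 NOR w2 = false NOR true = false
w4 = w3 NOR w2 = false NOR true = false
w5 = w0 NOR w4 = true NOR false = false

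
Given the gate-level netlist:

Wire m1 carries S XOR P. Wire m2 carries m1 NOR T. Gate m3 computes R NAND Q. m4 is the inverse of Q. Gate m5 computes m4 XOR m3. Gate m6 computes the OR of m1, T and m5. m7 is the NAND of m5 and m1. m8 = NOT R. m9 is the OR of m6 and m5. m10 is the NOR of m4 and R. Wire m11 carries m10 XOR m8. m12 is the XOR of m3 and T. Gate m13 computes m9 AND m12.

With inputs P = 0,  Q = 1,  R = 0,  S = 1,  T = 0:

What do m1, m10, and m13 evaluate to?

m1 = 1; m10 = 1; m13 = 1

m1 = S XOR P = 1 XOR 0 = 1
m3 = R NAND Q = 0 NAND 1 = 1
m4 = NOT Q = NOT 1 = 0
m5 = m4 XOR m3 = 0 XOR 1 = 1
m6 = m1 OR T OR m5 = 1 OR 0 OR 1 = 1
m9 = m6 OR m5 = 1 OR 1 = 1
m10 = m4 NOR R = 0 NOR 0 = 1
m12 = m3 XOR T = 1 XOR 0 = 1
m13 = m9 AND m12 = 1 AND 1 = 1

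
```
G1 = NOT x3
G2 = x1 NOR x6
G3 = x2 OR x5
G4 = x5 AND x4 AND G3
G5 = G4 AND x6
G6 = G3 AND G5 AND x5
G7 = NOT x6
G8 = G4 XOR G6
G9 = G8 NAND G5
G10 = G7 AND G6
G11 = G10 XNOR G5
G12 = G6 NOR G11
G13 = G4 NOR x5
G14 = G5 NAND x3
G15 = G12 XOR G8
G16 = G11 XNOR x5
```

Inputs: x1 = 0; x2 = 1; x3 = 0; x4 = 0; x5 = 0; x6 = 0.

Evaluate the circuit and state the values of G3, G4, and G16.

G3 = 1, G4 = 0, G16 = 0

G3 = x2 OR x5 = 1 OR 0 = 1
G4 = x5 AND x4 AND G3 = 0 AND 0 AND 1 = 0
G5 = G4 AND x6 = 0 AND 0 = 0
G6 = G3 AND G5 AND x5 = 1 AND 0 AND 0 = 0
G7 = NOT x6 = NOT 0 = 1
G10 = G7 AND G6 = 1 AND 0 = 0
G11 = G10 XNOR G5 = 0 XNOR 0 = 1
G16 = G11 XNOR x5 = 1 XNOR 0 = 0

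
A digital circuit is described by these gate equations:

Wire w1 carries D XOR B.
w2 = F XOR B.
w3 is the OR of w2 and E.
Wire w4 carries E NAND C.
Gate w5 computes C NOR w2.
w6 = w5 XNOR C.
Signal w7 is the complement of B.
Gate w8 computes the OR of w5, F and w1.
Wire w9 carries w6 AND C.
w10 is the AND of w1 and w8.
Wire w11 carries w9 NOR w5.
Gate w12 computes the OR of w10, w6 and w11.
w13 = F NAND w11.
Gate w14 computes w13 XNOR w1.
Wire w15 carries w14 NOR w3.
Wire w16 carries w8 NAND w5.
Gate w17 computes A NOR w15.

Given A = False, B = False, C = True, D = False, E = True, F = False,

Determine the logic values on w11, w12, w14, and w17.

w1 = D XOR B = False XOR False = False
w2 = F XOR B = False XOR False = False
w3 = w2 OR E = False OR True = True
w5 = C NOR w2 = True NOR False = False
w6 = w5 XNOR C = False XNOR True = False
w8 = w5 OR F OR w1 = False OR False OR False = False
w9 = w6 AND C = False AND True = False
w10 = w1 AND w8 = False AND False = False
w11 = w9 NOR w5 = False NOR False = True
w12 = w10 OR w6 OR w11 = False OR False OR True = True
w13 = F NAND w11 = False NAND True = True
w14 = w13 XNOR w1 = True XNOR False = False
w15 = w14 NOR w3 = False NOR True = False
w17 = A NOR w15 = False NOR False = True

w11 = True; w12 = True; w14 = False; w17 = True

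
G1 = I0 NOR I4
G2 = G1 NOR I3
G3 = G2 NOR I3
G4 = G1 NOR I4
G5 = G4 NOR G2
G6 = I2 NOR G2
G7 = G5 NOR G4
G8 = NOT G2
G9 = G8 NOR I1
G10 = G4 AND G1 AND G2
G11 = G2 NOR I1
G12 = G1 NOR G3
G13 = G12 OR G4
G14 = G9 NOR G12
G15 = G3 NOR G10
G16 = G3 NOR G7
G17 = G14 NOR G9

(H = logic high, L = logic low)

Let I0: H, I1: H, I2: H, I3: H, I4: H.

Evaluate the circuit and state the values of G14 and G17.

G14 = L; G17 = H

G1 = I0 NOR I4 = H NOR H = L
G2 = G1 NOR I3 = L NOR H = L
G3 = G2 NOR I3 = L NOR H = L
G8 = NOT G2 = NOT L = H
G9 = G8 NOR I1 = H NOR H = L
G12 = G1 NOR G3 = L NOR L = H
G14 = G9 NOR G12 = L NOR H = L
G17 = G14 NOR G9 = L NOR L = H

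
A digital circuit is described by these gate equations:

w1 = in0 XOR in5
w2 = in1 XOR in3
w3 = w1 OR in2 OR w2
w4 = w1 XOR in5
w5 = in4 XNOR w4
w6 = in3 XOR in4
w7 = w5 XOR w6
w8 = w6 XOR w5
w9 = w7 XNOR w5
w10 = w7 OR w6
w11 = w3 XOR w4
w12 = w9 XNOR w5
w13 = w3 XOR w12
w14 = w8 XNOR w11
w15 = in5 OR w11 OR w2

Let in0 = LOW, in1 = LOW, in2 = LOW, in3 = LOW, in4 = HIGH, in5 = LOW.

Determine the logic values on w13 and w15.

w1 = in0 XOR in5 = LOW XOR LOW = LOW
w2 = in1 XOR in3 = LOW XOR LOW = LOW
w3 = w1 OR in2 OR w2 = LOW OR LOW OR LOW = LOW
w4 = w1 XOR in5 = LOW XOR LOW = LOW
w5 = in4 XNOR w4 = HIGH XNOR LOW = LOW
w6 = in3 XOR in4 = LOW XOR HIGH = HIGH
w7 = w5 XOR w6 = LOW XOR HIGH = HIGH
w9 = w7 XNOR w5 = HIGH XNOR LOW = LOW
w11 = w3 XOR w4 = LOW XOR LOW = LOW
w12 = w9 XNOR w5 = LOW XNOR LOW = HIGH
w13 = w3 XOR w12 = LOW XOR HIGH = HIGH
w15 = in5 OR w11 OR w2 = LOW OR LOW OR LOW = LOW

w13 = HIGH; w15 = LOW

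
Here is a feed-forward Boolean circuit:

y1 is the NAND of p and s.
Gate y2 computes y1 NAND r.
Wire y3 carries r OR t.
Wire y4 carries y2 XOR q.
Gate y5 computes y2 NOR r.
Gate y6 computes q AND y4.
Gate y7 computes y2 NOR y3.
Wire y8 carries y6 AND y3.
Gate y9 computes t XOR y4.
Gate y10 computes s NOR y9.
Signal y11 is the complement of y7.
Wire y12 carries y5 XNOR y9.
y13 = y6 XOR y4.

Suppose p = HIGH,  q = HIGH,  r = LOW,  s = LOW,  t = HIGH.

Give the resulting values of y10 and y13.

y10 = LOW  y13 = LOW

y1 = p NAND s = HIGH NAND LOW = HIGH
y2 = y1 NAND r = HIGH NAND LOW = HIGH
y4 = y2 XOR q = HIGH XOR HIGH = LOW
y6 = q AND y4 = HIGH AND LOW = LOW
y9 = t XOR y4 = HIGH XOR LOW = HIGH
y10 = s NOR y9 = LOW NOR HIGH = LOW
y13 = y6 XOR y4 = LOW XOR LOW = LOW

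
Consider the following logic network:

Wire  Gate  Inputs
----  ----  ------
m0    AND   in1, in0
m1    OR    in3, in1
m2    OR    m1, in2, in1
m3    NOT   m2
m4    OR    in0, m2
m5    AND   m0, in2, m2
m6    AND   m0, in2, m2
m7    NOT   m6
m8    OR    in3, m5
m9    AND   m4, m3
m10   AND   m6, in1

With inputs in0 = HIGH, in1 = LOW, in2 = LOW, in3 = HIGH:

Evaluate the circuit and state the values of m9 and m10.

m9 = LOW, m10 = LOW

m0 = in1 AND in0 = LOW AND HIGH = LOW
m1 = in3 OR in1 = HIGH OR LOW = HIGH
m2 = m1 OR in2 OR in1 = HIGH OR LOW OR LOW = HIGH
m3 = NOT m2 = NOT HIGH = LOW
m4 = in0 OR m2 = HIGH OR HIGH = HIGH
m6 = m0 AND in2 AND m2 = LOW AND LOW AND HIGH = LOW
m9 = m4 AND m3 = HIGH AND LOW = LOW
m10 = m6 AND in1 = LOW AND LOW = LOW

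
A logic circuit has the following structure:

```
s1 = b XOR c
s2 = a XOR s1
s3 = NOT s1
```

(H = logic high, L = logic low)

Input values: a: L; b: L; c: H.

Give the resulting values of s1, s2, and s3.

s1 = b XOR c = L XOR H = H
s2 = a XOR s1 = L XOR H = H
s3 = NOT s1 = NOT H = L

s1 = H, s2 = H, s3 = L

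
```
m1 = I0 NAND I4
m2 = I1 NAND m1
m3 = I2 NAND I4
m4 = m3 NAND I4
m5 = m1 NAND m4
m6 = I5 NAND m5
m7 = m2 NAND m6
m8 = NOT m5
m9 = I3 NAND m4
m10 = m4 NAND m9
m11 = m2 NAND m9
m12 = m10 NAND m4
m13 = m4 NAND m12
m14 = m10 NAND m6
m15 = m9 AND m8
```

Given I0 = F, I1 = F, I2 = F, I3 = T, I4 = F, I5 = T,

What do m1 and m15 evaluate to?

m1 = I0 NAND I4 = F NAND F = T
m3 = I2 NAND I4 = F NAND F = T
m4 = m3 NAND I4 = T NAND F = T
m5 = m1 NAND m4 = T NAND T = F
m8 = NOT m5 = NOT F = T
m9 = I3 NAND m4 = T NAND T = F
m15 = m9 AND m8 = F AND T = F

m1 = T, m15 = F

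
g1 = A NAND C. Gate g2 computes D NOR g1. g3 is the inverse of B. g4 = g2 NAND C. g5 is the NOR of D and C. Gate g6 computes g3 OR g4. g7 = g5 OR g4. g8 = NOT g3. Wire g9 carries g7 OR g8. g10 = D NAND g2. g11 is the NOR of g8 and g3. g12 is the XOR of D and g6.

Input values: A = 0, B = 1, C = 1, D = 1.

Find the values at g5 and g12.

g5 = 0, g12 = 0

g1 = A NAND C = 0 NAND 1 = 1
g2 = D NOR g1 = 1 NOR 1 = 0
g3 = NOT B = NOT 1 = 0
g4 = g2 NAND C = 0 NAND 1 = 1
g5 = D NOR C = 1 NOR 1 = 0
g6 = g3 OR g4 = 0 OR 1 = 1
g12 = D XOR g6 = 1 XOR 1 = 0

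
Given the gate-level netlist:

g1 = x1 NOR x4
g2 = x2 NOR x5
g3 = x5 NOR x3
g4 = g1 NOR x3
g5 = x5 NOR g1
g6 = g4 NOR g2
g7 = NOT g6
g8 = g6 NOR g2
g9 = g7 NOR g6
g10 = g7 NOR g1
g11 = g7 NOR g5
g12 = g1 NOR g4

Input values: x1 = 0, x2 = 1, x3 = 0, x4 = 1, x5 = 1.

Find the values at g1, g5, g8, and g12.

g1 = 0; g5 = 0; g8 = 1; g12 = 0

g1 = x1 NOR x4 = 0 NOR 1 = 0
g2 = x2 NOR x5 = 1 NOR 1 = 0
g4 = g1 NOR x3 = 0 NOR 0 = 1
g5 = x5 NOR g1 = 1 NOR 0 = 0
g6 = g4 NOR g2 = 1 NOR 0 = 0
g8 = g6 NOR g2 = 0 NOR 0 = 1
g12 = g1 NOR g4 = 0 NOR 1 = 0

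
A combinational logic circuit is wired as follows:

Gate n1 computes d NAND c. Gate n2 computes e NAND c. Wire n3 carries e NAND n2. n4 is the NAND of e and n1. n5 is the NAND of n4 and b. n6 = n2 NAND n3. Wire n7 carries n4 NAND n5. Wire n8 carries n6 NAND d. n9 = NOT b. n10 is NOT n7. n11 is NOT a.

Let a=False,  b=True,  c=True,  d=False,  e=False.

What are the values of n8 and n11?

n8 = True, n11 = True

n2 = e NAND c = False NAND True = True
n3 = e NAND n2 = False NAND True = True
n6 = n2 NAND n3 = True NAND True = False
n8 = n6 NAND d = False NAND False = True
n11 = NOT a = NOT False = True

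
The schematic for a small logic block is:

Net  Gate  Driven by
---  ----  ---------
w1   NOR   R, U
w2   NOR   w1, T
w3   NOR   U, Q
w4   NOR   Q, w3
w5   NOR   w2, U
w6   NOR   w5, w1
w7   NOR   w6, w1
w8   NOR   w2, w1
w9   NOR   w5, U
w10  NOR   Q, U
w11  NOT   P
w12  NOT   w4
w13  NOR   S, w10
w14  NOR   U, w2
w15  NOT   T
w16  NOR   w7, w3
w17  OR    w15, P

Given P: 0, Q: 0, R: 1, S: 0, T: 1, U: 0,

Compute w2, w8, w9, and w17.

w2 = 0  w8 = 1  w9 = 0  w17 = 0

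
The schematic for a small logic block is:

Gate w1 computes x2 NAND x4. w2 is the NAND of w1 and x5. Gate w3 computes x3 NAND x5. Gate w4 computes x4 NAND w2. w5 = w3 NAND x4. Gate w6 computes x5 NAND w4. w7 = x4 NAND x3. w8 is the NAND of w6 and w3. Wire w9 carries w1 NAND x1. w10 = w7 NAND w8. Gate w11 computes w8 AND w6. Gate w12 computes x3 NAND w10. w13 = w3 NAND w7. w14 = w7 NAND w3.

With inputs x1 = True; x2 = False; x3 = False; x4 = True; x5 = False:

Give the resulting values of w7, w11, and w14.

w7 = True, w11 = False, w14 = False

w1 = x2 NAND x4 = False NAND True = True
w2 = w1 NAND x5 = True NAND False = True
w3 = x3 NAND x5 = False NAND False = True
w4 = x4 NAND w2 = True NAND True = False
w6 = x5 NAND w4 = False NAND False = True
w7 = x4 NAND x3 = True NAND False = True
w8 = w6 NAND w3 = True NAND True = False
w11 = w8 AND w6 = False AND True = False
w14 = w7 NAND w3 = True NAND True = False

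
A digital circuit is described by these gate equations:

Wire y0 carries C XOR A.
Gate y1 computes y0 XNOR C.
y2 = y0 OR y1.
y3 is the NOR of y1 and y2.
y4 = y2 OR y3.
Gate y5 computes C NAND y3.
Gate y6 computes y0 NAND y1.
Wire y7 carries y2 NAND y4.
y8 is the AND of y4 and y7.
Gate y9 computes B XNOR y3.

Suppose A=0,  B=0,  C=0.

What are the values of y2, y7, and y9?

y0 = C XOR A = 0 XOR 0 = 0
y1 = y0 XNOR C = 0 XNOR 0 = 1
y2 = y0 OR y1 = 0 OR 1 = 1
y3 = y1 NOR y2 = 1 NOR 1 = 0
y4 = y2 OR y3 = 1 OR 0 = 1
y7 = y2 NAND y4 = 1 NAND 1 = 0
y9 = B XNOR y3 = 0 XNOR 0 = 1

y2 = 1  y7 = 0  y9 = 1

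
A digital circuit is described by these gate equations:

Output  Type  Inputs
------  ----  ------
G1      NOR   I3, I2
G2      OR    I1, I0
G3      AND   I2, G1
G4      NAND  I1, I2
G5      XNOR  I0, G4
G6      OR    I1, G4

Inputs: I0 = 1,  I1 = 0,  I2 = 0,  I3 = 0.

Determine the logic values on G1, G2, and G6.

G1 = I3 NOR I2 = 0 NOR 0 = 1
G2 = I1 OR I0 = 0 OR 1 = 1
G4 = I1 NAND I2 = 0 NAND 0 = 1
G6 = I1 OR G4 = 0 OR 1 = 1

G1 = 1, G2 = 1, G6 = 1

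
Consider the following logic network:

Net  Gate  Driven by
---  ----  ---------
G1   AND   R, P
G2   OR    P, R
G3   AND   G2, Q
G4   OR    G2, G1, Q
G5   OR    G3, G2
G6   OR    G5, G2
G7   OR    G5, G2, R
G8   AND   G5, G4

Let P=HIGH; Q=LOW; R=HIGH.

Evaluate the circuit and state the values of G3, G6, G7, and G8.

G3 = LOW; G6 = HIGH; G7 = HIGH; G8 = HIGH

G1 = R AND P = HIGH AND HIGH = HIGH
G2 = P OR R = HIGH OR HIGH = HIGH
G3 = G2 AND Q = HIGH AND LOW = LOW
G4 = G2 OR G1 OR Q = HIGH OR HIGH OR LOW = HIGH
G5 = G3 OR G2 = LOW OR HIGH = HIGH
G6 = G5 OR G2 = HIGH OR HIGH = HIGH
G7 = G5 OR G2 OR R = HIGH OR HIGH OR HIGH = HIGH
G8 = G5 AND G4 = HIGH AND HIGH = HIGH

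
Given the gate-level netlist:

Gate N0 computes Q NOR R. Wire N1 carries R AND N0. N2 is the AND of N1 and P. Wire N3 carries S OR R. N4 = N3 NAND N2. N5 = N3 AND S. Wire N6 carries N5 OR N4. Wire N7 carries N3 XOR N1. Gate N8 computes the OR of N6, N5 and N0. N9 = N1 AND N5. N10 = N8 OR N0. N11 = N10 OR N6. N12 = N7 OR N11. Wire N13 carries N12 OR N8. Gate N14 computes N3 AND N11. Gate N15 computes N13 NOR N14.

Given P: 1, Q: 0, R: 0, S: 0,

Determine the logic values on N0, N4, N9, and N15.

N0 = Q NOR R = 0 NOR 0 = 1
N1 = R AND N0 = 0 AND 1 = 0
N2 = N1 AND P = 0 AND 1 = 0
N3 = S OR R = 0 OR 0 = 0
N4 = N3 NAND N2 = 0 NAND 0 = 1
N5 = N3 AND S = 0 AND 0 = 0
N6 = N5 OR N4 = 0 OR 1 = 1
N7 = N3 XOR N1 = 0 XOR 0 = 0
N8 = N6 OR N5 OR N0 = 1 OR 0 OR 1 = 1
N9 = N1 AND N5 = 0 AND 0 = 0
N10 = N8 OR N0 = 1 OR 1 = 1
N11 = N10 OR N6 = 1 OR 1 = 1
N12 = N7 OR N11 = 0 OR 1 = 1
N13 = N12 OR N8 = 1 OR 1 = 1
N14 = N3 AND N11 = 0 AND 1 = 0
N15 = N13 NOR N14 = 1 NOR 0 = 0

N0 = 1; N4 = 1; N9 = 0; N15 = 0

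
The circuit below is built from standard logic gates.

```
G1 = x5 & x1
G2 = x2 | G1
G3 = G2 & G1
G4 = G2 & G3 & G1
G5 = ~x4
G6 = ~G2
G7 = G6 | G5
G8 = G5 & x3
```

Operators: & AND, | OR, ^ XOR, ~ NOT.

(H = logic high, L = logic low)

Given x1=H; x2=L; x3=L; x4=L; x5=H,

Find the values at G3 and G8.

G3 = H, G8 = L

G1 = x5 AND x1 = H AND H = H
G2 = x2 OR G1 = L OR H = H
G3 = G2 AND G1 = H AND H = H
G5 = NOT x4 = NOT L = H
G8 = G5 AND x3 = H AND L = L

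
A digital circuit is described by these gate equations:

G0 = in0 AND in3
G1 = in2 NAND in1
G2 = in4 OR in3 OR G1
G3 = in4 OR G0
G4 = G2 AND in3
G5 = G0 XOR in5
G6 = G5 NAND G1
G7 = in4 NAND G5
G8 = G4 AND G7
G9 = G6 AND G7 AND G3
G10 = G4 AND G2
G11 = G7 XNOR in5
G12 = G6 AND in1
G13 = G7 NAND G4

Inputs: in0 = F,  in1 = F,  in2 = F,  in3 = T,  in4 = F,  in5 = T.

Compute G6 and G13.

G0 = in0 AND in3 = F AND T = F
G1 = in2 NAND in1 = F NAND F = T
G2 = in4 OR in3 OR G1 = F OR T OR T = T
G4 = G2 AND in3 = T AND T = T
G5 = G0 XOR in5 = F XOR T = T
G6 = G5 NAND G1 = T NAND T = F
G7 = in4 NAND G5 = F NAND T = T
G13 = G7 NAND G4 = T NAND T = F

G6 = F; G13 = F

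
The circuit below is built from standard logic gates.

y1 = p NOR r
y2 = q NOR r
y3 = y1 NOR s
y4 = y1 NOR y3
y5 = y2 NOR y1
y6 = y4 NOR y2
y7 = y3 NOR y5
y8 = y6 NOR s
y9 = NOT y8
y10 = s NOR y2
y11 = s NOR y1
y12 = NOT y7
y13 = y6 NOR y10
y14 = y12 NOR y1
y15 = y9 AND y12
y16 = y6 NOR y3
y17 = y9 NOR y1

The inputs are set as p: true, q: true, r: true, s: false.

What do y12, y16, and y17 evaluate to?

y1 = p NOR r = true NOR true = false
y2 = q NOR r = true NOR true = false
y3 = y1 NOR s = false NOR false = true
y4 = y1 NOR y3 = false NOR true = false
y5 = y2 NOR y1 = false NOR false = true
y6 = y4 NOR y2 = false NOR false = true
y7 = y3 NOR y5 = true NOR true = false
y8 = y6 NOR s = true NOR false = false
y9 = NOT y8 = NOT false = true
y12 = NOT y7 = NOT false = true
y16 = y6 NOR y3 = true NOR true = false
y17 = y9 NOR y1 = true NOR false = false

y12 = true, y16 = false, y17 = false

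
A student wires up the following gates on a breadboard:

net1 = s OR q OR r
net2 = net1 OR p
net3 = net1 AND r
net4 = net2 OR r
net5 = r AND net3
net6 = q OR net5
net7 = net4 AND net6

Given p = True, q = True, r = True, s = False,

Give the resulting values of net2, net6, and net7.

net1 = s OR q OR r = False OR True OR True = True
net2 = net1 OR p = True OR True = True
net3 = net1 AND r = True AND True = True
net4 = net2 OR r = True OR True = True
net5 = r AND net3 = True AND True = True
net6 = q OR net5 = True OR True = True
net7 = net4 AND net6 = True AND True = True

net2 = True, net6 = True, net7 = True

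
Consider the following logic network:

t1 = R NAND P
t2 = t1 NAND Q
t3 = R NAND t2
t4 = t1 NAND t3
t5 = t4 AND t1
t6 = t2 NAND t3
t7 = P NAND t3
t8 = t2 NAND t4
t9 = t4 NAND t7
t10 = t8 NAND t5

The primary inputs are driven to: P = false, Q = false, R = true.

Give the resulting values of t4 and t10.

t1 = R NAND P = true NAND false = true
t2 = t1 NAND Q = true NAND false = true
t3 = R NAND t2 = true NAND true = false
t4 = t1 NAND t3 = true NAND false = true
t5 = t4 AND t1 = true AND true = true
t8 = t2 NAND t4 = true NAND true = false
t10 = t8 NAND t5 = false NAND true = true

t4 = true  t10 = true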